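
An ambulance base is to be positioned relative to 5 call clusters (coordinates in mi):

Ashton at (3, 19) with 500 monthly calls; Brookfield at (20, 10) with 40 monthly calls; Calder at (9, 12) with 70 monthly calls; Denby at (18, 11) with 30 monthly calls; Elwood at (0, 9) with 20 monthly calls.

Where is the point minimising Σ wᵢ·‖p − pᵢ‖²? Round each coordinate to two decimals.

(5.26, 17.05)

The minimiser of Σwᵢ‖p−pᵢ‖² is the weighted centroid p* = (Σwᵢpᵢ)/(Σwᵢ).
Σwᵢ = 660.
Σwᵢxᵢ = 500·3 + 40·20 + 70·9 + 30·18 + 20·0 = 3470.
Σwᵢyᵢ = 500·19 + 40·10 + 70·12 + 30·11 + 20·9 = 11250.
x* = 3470/660 = 5.26, y* = 11250/660 = 17.05.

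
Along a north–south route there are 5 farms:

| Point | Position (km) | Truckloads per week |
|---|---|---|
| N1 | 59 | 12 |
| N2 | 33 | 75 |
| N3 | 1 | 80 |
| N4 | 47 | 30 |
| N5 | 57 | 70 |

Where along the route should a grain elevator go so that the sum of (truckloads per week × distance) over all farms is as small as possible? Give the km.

For a sum of weighted absolute distances on a line, the optimum is the weighted median (not the mean). Total weight W = 267; half-weight = 133.5.
Sort by position and accumulate weight:
  km 1 (N3, w=80) → cum 80
  km 33 (N2, w=75) → cum 155  ≥ 133.5 → median here
  km 47 (N4, w=30) → cum 185
  km 57 (N5, w=70) → cum 255
  km 59 (N1, w=12) → cum 267
Optimal location: km 33.

x = 33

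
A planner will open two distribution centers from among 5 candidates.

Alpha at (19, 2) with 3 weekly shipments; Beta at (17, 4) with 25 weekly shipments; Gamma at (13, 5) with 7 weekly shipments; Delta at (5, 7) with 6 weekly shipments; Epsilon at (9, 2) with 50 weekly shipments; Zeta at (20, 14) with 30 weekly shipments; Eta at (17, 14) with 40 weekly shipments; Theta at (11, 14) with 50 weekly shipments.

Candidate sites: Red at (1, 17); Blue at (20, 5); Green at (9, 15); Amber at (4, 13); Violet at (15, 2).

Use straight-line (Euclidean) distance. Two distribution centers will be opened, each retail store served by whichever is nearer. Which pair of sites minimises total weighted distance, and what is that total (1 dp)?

{Green, Violet}, total 1227.3

Evaluate every pair (each demand assigned to the nearer of the two):
  {Green, Violet}: total = 1227.3
  {Blue, Green}: total = 1465.6
  {Amber, Violet}: total = 1674.6
  {Blue, Amber}: total = 1747.2
  {Blue, Violet}: total = 1754.4
  {Green, Amber}: total = 1870.9
  {Red, Violet}: total = 1871.2
  {Red, Green}: total = 1934.0
  {Red, Blue}: total = 1943.7
  {Red, Amber}: total = 2532.1
Best pair: {Green, Violet} with total 1227.3.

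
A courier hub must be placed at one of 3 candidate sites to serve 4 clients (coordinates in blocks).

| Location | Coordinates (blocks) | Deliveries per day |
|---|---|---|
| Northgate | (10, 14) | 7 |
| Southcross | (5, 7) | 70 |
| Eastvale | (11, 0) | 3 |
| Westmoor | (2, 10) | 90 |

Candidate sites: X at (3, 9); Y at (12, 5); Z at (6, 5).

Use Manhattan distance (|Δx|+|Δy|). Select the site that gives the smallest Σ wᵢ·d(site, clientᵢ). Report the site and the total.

X, total 595 blocks

Total weighted distance at each candidate:
  X (3, 9): total = 595
  Y (12, 5): total = 2075
  Z (6, 5): total = 1141
Minimum is at X with total 595 blocks.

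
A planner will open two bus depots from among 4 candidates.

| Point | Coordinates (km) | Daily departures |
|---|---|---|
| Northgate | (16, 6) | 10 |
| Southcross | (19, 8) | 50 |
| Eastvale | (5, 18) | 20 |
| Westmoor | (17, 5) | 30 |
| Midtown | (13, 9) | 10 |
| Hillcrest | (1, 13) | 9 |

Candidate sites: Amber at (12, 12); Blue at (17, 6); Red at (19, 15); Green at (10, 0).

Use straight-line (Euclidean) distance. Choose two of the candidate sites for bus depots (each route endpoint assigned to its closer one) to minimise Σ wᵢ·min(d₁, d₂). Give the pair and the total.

{Amber, Blue}, total 496.8

Evaluate every pair (each demand assigned to the nearer of the two):
  {Amber, Blue}: total = 496.8
  {Blue, Red}: total = 675.0
  {Blue, Green}: total = 713.1
  {Amber, Red}: total = 995.6
  {Amber, Green}: total = 1048.7
  {Red, Green}: total = 1206.4
Best pair: {Amber, Blue} with total 496.8.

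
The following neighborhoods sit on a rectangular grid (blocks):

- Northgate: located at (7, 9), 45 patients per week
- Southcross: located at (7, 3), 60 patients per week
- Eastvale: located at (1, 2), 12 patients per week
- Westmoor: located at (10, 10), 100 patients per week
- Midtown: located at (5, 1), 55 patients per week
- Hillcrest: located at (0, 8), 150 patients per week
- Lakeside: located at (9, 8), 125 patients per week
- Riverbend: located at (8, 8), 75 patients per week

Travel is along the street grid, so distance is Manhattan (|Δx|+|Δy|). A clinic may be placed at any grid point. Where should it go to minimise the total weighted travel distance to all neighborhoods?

(7, 8)

Manhattan distance separates: Σwᵢ(|x−xᵢ|+|y−yᵢ|) = Σwᵢ|x−xᵢ| + Σwᵢ|y−yᵢ|, so x and y are optimised independently as 1-D weighted medians.
Total weight W = 622; half = 311.
x-coordinate, sorted with cumulative weight:
  x=0 (Hillcrest, w=150) cum 150
  x=1 (Eastvale, w=12) cum 162
  x=5 (Midtown, w=55) cum 217
  x=7 (Northgate, w=45) cum 262
  x=7 (Southcross, w=60) cum 322  ← median
  x=8 (Riverbend, w=75) cum 397
  x=9 (Lakeside, w=125) cum 522
  x=10 (Westmoor, w=100) cum 622
⇒ x* = 7
y-coordinate, sorted with cumulative weight:
  y=1 (Midtown, w=55) cum 55
  y=2 (Eastvale, w=12) cum 67
  y=3 (Southcross, w=60) cum 127
  y=8 (Hillcrest, w=150) cum 277
  y=8 (Lakeside, w=125) cum 402  ← median
  y=8 (Riverbend, w=75) cum 477
  y=9 (Northgate, w=45) cum 522
  y=10 (Westmoor, w=100) cum 622
⇒ y* = 8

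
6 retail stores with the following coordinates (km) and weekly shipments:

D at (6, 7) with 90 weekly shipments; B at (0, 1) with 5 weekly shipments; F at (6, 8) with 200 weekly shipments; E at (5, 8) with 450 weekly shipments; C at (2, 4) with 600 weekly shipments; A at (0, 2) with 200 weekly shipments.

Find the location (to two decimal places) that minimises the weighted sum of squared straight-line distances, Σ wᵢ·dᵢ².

(3.36, 5.59)

The minimiser of Σwᵢ‖p−pᵢ‖² is the weighted centroid p* = (Σwᵢpᵢ)/(Σwᵢ).
Σwᵢ = 1545.
Σwᵢxᵢ = 90·6 + 5·0 + 200·6 + 450·5 + 600·2 + 200·0 = 5190.
Σwᵢyᵢ = 90·7 + 5·1 + 200·8 + 450·8 + 600·4 + 200·2 = 8635.
x* = 5190/1545 = 3.36, y* = 8635/1545 = 5.59.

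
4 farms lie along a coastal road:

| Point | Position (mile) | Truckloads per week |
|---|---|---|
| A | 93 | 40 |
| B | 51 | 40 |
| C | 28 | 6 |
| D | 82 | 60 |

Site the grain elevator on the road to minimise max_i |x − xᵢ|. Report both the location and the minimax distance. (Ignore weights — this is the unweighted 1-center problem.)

The 1-center on a line is the midpoint of the two extreme points: leftmost at 28, rightmost at 93.
Optimal location = (28 + 93)/2 = 60.5; maximum distance = (93 − 28)/2 = 32.5.

location 60.5, max distance 32.5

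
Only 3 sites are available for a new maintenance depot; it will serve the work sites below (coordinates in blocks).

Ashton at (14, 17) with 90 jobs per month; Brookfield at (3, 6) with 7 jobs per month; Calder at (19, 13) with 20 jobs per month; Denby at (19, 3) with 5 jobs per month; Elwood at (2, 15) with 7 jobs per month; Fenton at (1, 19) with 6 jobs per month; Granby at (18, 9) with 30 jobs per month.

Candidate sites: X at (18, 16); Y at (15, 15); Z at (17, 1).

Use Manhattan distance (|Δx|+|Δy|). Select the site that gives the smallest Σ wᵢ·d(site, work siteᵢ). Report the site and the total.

Total weighted distance at each candidate:
  X (18, 16): total = 1224
  Y (15, 15): total = 1086
  Z (17, 1): total = 2820
Minimum is at Y with total 1086 blocks.

Y, total 1086 blocks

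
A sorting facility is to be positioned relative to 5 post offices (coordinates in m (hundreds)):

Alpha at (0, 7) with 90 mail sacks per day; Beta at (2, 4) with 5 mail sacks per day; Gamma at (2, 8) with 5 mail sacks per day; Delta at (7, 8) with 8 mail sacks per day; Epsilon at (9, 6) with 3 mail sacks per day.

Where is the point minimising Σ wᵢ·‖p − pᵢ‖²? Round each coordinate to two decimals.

(0.93, 6.95)

The minimiser of Σwᵢ‖p−pᵢ‖² is the weighted centroid p* = (Σwᵢpᵢ)/(Σwᵢ).
Σwᵢ = 111.
Σwᵢxᵢ = 90·0 + 5·2 + 5·2 + 8·7 + 3·9 = 103.
Σwᵢyᵢ = 90·7 + 5·4 + 5·8 + 8·8 + 3·6 = 772.
x* = 103/111 = 0.93, y* = 772/111 = 6.95.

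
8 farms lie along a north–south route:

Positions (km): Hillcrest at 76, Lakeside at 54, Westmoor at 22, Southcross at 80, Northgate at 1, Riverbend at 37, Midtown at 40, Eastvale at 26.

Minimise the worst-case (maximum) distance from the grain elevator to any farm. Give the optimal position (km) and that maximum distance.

The 1-center on a line is the midpoint of the two extreme points: leftmost at 1, rightmost at 80.
Optimal location = (1 + 80)/2 = 40.5; maximum distance = (80 − 1)/2 = 39.5.

location 40.5, max distance 39.5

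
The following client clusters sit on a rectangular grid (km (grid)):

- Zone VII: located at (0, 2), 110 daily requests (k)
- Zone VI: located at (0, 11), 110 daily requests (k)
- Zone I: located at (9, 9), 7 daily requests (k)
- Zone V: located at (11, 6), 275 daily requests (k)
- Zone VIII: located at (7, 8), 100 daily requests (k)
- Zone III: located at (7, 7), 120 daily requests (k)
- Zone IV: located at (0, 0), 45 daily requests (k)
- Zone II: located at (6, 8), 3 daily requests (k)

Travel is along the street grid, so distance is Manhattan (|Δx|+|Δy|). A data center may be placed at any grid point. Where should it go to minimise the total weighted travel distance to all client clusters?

Manhattan distance separates: Σwᵢ(|x−xᵢ|+|y−yᵢ|) = Σwᵢ|x−xᵢ| + Σwᵢ|y−yᵢ|, so x and y are optimised independently as 1-D weighted medians.
Total weight W = 770; half = 385.
x-coordinate, sorted with cumulative weight:
  x=0 (Zone VII, w=110) cum 110
  x=0 (Zone VI, w=110) cum 220
  x=0 (Zone IV, w=45) cum 265
  x=6 (Zone II, w=3) cum 268
  x=7 (Zone VIII, w=100) cum 368
  x=7 (Zone III, w=120) cum 488  ← median
  x=9 (Zone I, w=7) cum 495
  x=11 (Zone V, w=275) cum 770
⇒ x* = 7
y-coordinate, sorted with cumulative weight:
  y=0 (Zone IV, w=45) cum 45
  y=2 (Zone VII, w=110) cum 155
  y=6 (Zone V, w=275) cum 430  ← median
  y=7 (Zone III, w=120) cum 550
  y=8 (Zone VIII, w=100) cum 650
  y=8 (Zone II, w=3) cum 653
  y=9 (Zone I, w=7) cum 660
  y=11 (Zone VI, w=110) cum 770
⇒ y* = 6

(7, 6)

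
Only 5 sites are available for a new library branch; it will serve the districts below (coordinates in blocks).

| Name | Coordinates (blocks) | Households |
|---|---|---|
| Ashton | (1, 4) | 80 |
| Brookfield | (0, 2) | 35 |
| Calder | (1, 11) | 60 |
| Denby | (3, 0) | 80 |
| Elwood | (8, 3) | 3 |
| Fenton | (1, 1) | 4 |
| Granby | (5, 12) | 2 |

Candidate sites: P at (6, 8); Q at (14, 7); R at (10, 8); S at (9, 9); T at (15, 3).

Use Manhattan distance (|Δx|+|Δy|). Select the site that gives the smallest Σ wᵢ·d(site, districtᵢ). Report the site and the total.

P, total 2579 blocks

Total weighted distance at each candidate:
  P (6, 8): total = 2579
  Q (14, 7): total = 4539
  R (10, 8): total = 3623
  S (9, 9): total = 3499
  T (15, 3): total = 4403
Minimum is at P with total 2579 blocks.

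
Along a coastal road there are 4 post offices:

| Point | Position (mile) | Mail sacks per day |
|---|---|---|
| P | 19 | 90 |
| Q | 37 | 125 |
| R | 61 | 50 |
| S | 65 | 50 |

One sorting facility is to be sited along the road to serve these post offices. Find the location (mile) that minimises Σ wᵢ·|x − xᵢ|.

x = 37

For a sum of weighted absolute distances on a line, the optimum is the weighted median (not the mean). Total weight W = 315; half-weight = 157.5.
Sort by position and accumulate weight:
  mile 19 (P, w=90) → cum 90
  mile 37 (Q, w=125) → cum 215  ≥ 157.5 → median here
  mile 61 (R, w=50) → cum 265
  mile 65 (S, w=50) → cum 315
Optimal location: mile 37.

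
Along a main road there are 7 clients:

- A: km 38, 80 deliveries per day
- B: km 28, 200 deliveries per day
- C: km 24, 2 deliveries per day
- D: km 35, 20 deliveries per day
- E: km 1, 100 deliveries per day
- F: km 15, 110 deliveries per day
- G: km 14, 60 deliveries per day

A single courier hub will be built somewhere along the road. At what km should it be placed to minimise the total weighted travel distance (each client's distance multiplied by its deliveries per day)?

For a sum of weighted absolute distances on a line, the optimum is the weighted median (not the mean). Total weight W = 572; half-weight = 286.
Sort by position and accumulate weight:
  km 1 (E, w=100) → cum 100
  km 14 (G, w=60) → cum 160
  km 15 (F, w=110) → cum 270
  km 24 (C, w=2) → cum 272
  km 28 (B, w=200) → cum 472  ≥ 286 → median here
  km 35 (D, w=20) → cum 492
  km 38 (A, w=80) → cum 572
Optimal location: km 28.

x = 28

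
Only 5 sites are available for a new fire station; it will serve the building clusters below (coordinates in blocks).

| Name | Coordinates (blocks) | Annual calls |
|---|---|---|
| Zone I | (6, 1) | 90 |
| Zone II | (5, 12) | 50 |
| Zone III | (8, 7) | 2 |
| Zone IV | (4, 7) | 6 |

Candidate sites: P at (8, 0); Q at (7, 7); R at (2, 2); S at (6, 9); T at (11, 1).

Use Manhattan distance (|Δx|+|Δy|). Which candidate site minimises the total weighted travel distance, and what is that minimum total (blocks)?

S, total 952 blocks

Total weighted distance at each candidate:
  P (8, 0): total = 1100
  Q (7, 7): total = 1000
  R (2, 2): total = 1164
  S (6, 9): total = 952
  T (11, 1): total = 1396
Minimum is at S with total 952 blocks.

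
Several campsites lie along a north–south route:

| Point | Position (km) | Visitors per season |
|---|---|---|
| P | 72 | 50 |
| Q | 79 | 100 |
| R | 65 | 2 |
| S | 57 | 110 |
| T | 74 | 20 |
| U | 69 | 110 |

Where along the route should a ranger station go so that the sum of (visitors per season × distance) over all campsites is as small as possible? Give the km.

x = 69

For a sum of weighted absolute distances on a line, the optimum is the weighted median (not the mean). Total weight W = 392; half-weight = 196.
Sort by position and accumulate weight:
  km 57 (S, w=110) → cum 110
  km 65 (R, w=2) → cum 112
  km 69 (U, w=110) → cum 222  ≥ 196 → median here
  km 72 (P, w=50) → cum 272
  km 74 (T, w=20) → cum 292
  km 79 (Q, w=100) → cum 392
Optimal location: km 69.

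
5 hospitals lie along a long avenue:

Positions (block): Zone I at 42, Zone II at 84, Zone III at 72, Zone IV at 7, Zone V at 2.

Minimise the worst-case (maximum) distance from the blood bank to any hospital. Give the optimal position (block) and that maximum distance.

location 43, max distance 41

The 1-center on a line is the midpoint of the two extreme points: leftmost at 2, rightmost at 84.
Optimal location = (2 + 84)/2 = 43; maximum distance = (84 − 2)/2 = 41.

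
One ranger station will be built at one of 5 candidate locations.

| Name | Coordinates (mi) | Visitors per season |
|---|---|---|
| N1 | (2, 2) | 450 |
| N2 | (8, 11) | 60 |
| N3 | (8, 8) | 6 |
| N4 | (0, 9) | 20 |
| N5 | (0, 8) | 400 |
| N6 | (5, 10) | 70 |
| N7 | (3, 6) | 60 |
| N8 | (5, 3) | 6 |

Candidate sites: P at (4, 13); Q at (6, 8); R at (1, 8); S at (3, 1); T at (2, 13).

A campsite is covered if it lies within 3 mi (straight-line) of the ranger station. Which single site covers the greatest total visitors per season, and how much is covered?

R, covering 480

Coverage radius r = 3 mi; a point is covered iff (Δx)²+(Δy)² ≤ 3² = 9.
  P (4, 13): covers {none} → 0
  Q (6, 8): covers {N3, N6} → 76
  R (1, 8): covers {N4, N5, N7} → 480
  S (3, 1): covers {N1, N8} → 456
  T (2, 13): covers {none} → 0
Maximum coverage at R: 480 visitors per season.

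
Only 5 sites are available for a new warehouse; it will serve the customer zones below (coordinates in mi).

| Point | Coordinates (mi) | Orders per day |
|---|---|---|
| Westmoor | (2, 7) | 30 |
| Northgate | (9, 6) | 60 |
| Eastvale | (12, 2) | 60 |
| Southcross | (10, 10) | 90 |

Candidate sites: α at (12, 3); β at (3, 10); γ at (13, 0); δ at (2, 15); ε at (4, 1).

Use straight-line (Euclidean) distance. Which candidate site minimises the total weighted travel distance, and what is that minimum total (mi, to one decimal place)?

Total weighted distance at each candidate:
  α (12, 3): total = 1292.9
  β (3, 10): total = 1880.0
  γ (13, 0): total = 1897.6
  δ (2, 15): total = 2757.2
  ε (4, 1): total = 2071.2
Minimum is at α with total 1292.9 mi.

α, total 1292.9 mi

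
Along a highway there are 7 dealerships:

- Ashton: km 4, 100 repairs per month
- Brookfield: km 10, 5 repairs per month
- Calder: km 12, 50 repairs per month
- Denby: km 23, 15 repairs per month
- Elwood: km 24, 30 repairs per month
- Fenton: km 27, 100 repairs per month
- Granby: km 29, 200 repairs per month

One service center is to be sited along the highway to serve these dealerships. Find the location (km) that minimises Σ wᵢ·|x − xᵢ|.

For a sum of weighted absolute distances on a line, the optimum is the weighted median (not the mean). Total weight W = 500; half-weight = 250.
Sort by position and accumulate weight:
  km 4 (Ashton, w=100) → cum 100
  km 10 (Brookfield, w=5) → cum 105
  km 12 (Calder, w=50) → cum 155
  km 23 (Denby, w=15) → cum 170
  km 24 (Elwood, w=30) → cum 200
  km 27 (Fenton, w=100) → cum 300  ≥ 250 → median here
  km 29 (Granby, w=200) → cum 500
Optimal location: km 27.

x = 27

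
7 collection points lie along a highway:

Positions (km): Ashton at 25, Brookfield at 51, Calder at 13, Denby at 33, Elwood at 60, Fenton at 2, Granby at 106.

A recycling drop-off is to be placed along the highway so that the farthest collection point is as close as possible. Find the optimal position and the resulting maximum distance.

The 1-center on a line is the midpoint of the two extreme points: leftmost at 2, rightmost at 106.
Optimal location = (2 + 106)/2 = 54; maximum distance = (106 − 2)/2 = 52.

location 54, max distance 52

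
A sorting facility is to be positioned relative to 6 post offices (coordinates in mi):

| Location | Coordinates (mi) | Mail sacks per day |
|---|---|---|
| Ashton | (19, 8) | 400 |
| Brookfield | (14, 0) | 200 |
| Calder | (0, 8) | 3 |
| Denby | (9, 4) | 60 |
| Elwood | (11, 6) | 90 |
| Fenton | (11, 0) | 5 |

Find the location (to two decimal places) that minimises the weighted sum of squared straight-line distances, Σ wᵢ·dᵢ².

The minimiser of Σwᵢ‖p−pᵢ‖² is the weighted centroid p* = (Σwᵢpᵢ)/(Σwᵢ).
Σwᵢ = 758.
Σwᵢxᵢ = 400·19 + 200·14 + 3·0 + 60·9 + 90·11 + 5·11 = 11985.
Σwᵢyᵢ = 400·8 + 200·0 + 3·8 + 60·4 + 90·6 + 5·0 = 4004.
x* = 11985/758 = 15.81, y* = 4004/758 = 5.28.

(15.81, 5.28)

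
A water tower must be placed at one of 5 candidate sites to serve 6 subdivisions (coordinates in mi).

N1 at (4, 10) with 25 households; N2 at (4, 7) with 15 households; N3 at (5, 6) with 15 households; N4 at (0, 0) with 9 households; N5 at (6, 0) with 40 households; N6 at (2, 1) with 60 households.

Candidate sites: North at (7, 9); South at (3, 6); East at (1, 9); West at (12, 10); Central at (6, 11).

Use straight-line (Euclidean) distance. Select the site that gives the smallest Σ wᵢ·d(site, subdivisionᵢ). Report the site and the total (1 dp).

South, total 788.9 mi

Total weighted distance at each candidate:
  North (7, 9): total = 1218.1
  South (3, 6): total = 788.9
  East (1, 9): total = 1185.2
  West (12, 10): total = 1863.4
  Central (6, 11): total = 1398.5
Minimum is at South with total 788.9 mi.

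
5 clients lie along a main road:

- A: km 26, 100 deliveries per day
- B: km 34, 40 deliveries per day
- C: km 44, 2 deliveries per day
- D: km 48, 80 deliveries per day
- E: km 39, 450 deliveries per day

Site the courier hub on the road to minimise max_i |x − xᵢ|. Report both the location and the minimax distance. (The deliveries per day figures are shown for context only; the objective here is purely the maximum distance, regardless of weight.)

location 37, max distance 11

The 1-center on a line is the midpoint of the two extreme points: leftmost at 26, rightmost at 48.
Optimal location = (26 + 48)/2 = 37; maximum distance = (48 − 26)/2 = 11.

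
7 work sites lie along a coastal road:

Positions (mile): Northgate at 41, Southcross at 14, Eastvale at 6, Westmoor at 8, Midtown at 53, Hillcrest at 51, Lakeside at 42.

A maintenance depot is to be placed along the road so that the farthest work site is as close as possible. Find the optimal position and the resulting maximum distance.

location 29.5, max distance 23.5

The 1-center on a line is the midpoint of the two extreme points: leftmost at 6, rightmost at 53.
Optimal location = (6 + 53)/2 = 29.5; maximum distance = (53 − 6)/2 = 23.5.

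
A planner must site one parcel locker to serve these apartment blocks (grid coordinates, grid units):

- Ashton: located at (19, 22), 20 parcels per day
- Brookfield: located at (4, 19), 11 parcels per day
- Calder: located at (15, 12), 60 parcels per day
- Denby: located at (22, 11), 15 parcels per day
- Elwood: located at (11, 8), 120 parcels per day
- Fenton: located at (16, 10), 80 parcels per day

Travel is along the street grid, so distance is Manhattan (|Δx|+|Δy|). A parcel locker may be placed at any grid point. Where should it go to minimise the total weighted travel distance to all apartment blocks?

(15, 10)

Manhattan distance separates: Σwᵢ(|x−xᵢ|+|y−yᵢ|) = Σwᵢ|x−xᵢ| + Σwᵢ|y−yᵢ|, so x and y are optimised independently as 1-D weighted medians.
Total weight W = 306; half = 153.
x-coordinate, sorted with cumulative weight:
  x=4 (Brookfield, w=11) cum 11
  x=11 (Elwood, w=120) cum 131
  x=15 (Calder, w=60) cum 191  ← median
  x=16 (Fenton, w=80) cum 271
  x=19 (Ashton, w=20) cum 291
  x=22 (Denby, w=15) cum 306
⇒ x* = 15
y-coordinate, sorted with cumulative weight:
  y=8 (Elwood, w=120) cum 120
  y=10 (Fenton, w=80) cum 200  ← median
  y=11 (Denby, w=15) cum 215
  y=12 (Calder, w=60) cum 275
  y=19 (Brookfield, w=11) cum 286
  y=22 (Ashton, w=20) cum 306
⇒ y* = 10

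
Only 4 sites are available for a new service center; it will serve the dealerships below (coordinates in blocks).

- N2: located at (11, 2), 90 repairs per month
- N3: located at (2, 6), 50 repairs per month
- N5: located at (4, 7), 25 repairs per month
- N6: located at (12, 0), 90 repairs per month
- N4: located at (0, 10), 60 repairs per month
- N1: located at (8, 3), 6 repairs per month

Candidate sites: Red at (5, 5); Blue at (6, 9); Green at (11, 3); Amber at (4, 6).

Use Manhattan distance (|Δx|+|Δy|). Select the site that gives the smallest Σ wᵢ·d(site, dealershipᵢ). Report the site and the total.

Total weighted distance at each candidate:
  Red (5, 5): total = 2795
  Blue (6, 9): total = 3348
  Green (11, 3): total = 2423
  Amber (4, 6): total = 2897
Minimum is at Green with total 2423 blocks.

Green, total 2423 blocks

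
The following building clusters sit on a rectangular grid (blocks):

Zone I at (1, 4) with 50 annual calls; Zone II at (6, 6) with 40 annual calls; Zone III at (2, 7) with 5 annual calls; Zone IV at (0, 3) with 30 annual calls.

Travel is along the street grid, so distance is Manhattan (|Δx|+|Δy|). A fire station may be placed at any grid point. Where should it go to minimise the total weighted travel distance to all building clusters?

(1, 4)

Manhattan distance separates: Σwᵢ(|x−xᵢ|+|y−yᵢ|) = Σwᵢ|x−xᵢ| + Σwᵢ|y−yᵢ|, so x and y are optimised independently as 1-D weighted medians.
Total weight W = 125; half = 62.5.
x-coordinate, sorted with cumulative weight:
  x=0 (Zone IV, w=30) cum 30
  x=1 (Zone I, w=50) cum 80  ← median
  x=2 (Zone III, w=5) cum 85
  x=6 (Zone II, w=40) cum 125
⇒ x* = 1
y-coordinate, sorted with cumulative weight:
  y=3 (Zone IV, w=30) cum 30
  y=4 (Zone I, w=50) cum 80  ← median
  y=6 (Zone II, w=40) cum 120
  y=7 (Zone III, w=5) cum 125
⇒ y* = 4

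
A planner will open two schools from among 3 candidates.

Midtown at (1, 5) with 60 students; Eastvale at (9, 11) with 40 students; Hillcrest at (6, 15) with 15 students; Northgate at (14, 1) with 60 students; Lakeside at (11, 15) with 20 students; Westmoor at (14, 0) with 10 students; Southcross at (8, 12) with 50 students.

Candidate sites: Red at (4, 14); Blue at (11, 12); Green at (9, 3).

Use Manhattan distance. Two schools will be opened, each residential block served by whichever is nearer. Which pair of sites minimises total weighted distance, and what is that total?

{Blue, Green}, total 1550

Evaluate every pair (each demand assigned to the nearer of the two):
  {Blue, Green}: total = 1550
  {Red, Green}: total = 1925
  {Red, Blue}: total = 2085
Best pair: {Blue, Green} with total 1550.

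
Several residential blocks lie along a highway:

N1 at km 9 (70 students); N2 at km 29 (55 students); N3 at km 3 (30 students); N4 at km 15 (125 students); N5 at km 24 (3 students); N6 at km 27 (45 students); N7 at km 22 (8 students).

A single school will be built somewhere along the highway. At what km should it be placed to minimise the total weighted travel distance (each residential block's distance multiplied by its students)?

x = 15

For a sum of weighted absolute distances on a line, the optimum is the weighted median (not the mean). Total weight W = 336; half-weight = 168.
Sort by position and accumulate weight:
  km 3 (N3, w=30) → cum 30
  km 9 (N1, w=70) → cum 100
  km 15 (N4, w=125) → cum 225  ≥ 168 → median here
  km 22 (N7, w=8) → cum 233
  km 24 (N5, w=3) → cum 236
  km 27 (N6, w=45) → cum 281
  km 29 (N2, w=55) → cum 336
Optimal location: km 15.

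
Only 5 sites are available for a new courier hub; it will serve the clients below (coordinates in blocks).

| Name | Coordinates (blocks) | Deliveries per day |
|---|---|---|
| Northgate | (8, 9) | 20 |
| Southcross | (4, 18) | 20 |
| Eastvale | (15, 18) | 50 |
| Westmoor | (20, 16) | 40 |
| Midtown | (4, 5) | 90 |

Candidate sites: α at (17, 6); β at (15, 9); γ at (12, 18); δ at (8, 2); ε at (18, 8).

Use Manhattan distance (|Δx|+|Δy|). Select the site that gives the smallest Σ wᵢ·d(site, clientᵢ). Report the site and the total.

β, total 2820 blocks

Total weighted distance at each candidate:
  α (17, 6): total = 3220
  β (15, 9): total = 2820
  γ (12, 18): total = 2860
  δ (8, 2): total = 3360
  ε (18, 8): total = 3280
Minimum is at β with total 2820 blocks.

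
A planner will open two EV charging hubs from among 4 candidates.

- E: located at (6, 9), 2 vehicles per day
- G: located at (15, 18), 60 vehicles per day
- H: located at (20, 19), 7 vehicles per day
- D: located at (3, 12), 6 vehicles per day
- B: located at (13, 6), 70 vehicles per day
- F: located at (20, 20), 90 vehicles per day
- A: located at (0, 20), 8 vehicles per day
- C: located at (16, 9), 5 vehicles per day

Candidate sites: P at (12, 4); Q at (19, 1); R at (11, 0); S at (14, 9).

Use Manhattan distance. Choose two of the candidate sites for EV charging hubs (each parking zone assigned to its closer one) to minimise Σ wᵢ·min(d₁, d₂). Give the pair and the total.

Evaluate every pair (each demand assigned to the nearer of the two):
  {P, S}: total = 2762
  {Q, S}: total = 2832
  {R, S}: total = 2832
  {P, Q}: total = 3556
  {P, R}: total = 3944
  {Q, R}: total = 4204
Best pair: {P, S} with total 2762.

{P, S}, total 2762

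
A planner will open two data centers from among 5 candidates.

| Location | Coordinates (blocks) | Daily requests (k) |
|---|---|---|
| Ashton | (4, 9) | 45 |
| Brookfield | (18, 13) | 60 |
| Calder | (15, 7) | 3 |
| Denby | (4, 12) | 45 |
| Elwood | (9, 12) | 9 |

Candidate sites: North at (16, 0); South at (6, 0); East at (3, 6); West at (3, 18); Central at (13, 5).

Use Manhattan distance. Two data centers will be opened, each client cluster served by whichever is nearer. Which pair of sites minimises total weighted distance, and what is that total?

{East, Central}, total 1386

Evaluate every pair (each demand assigned to the nearer of the two):
  {East, Central}: total = 1386
  {North, East}: total = 1527
  {West, Central}: total = 1656
  {North, West}: total = 1797
  {East, West}: total = 1842
  {South, East}: total = 1962
  {South, Central}: total = 2016
  {South, West}: total = 2121
  {North, South}: total = 2184
  {North, Central}: total = 2196
Best pair: {East, Central} with total 1386.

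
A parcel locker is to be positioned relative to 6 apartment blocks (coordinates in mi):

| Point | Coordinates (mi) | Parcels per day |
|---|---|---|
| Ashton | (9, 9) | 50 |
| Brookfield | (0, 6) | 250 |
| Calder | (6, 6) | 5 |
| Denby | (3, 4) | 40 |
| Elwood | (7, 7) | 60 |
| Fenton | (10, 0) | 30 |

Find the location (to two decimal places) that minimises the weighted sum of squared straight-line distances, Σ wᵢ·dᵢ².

The minimiser of Σwᵢ‖p−pᵢ‖² is the weighted centroid p* = (Σwᵢpᵢ)/(Σwᵢ).
Σwᵢ = 435.
Σwᵢxᵢ = 50·9 + 250·0 + 5·6 + 40·3 + 60·7 + 30·10 = 1320.
Σwᵢyᵢ = 50·9 + 250·6 + 5·6 + 40·4 + 60·7 + 30·0 = 2560.
x* = 1320/435 = 3.03, y* = 2560/435 = 5.89.

(3.03, 5.89)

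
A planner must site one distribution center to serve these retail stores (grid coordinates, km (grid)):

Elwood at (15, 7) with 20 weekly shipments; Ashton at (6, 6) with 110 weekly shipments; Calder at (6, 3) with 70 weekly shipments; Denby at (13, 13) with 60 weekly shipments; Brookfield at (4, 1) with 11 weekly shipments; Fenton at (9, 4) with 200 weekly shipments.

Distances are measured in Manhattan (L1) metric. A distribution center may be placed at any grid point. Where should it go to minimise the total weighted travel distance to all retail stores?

Manhattan distance separates: Σwᵢ(|x−xᵢ|+|y−yᵢ|) = Σwᵢ|x−xᵢ| + Σwᵢ|y−yᵢ|, so x and y are optimised independently as 1-D weighted medians.
Total weight W = 471; half = 235.5.
x-coordinate, sorted with cumulative weight:
  x=4 (Brookfield, w=11) cum 11
  x=6 (Ashton, w=110) cum 121
  x=6 (Calder, w=70) cum 191
  x=9 (Fenton, w=200) cum 391  ← median
  x=13 (Denby, w=60) cum 451
  x=15 (Elwood, w=20) cum 471
⇒ x* = 9
y-coordinate, sorted with cumulative weight:
  y=1 (Brookfield, w=11) cum 11
  y=3 (Calder, w=70) cum 81
  y=4 (Fenton, w=200) cum 281  ← median
  y=6 (Ashton, w=110) cum 391
  y=7 (Elwood, w=20) cum 411
  y=13 (Denby, w=60) cum 471
⇒ y* = 4

(9, 4)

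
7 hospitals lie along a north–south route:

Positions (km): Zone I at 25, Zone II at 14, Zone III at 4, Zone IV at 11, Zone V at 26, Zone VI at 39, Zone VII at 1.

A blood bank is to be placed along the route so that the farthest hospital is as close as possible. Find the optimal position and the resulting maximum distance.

The 1-center on a line is the midpoint of the two extreme points: leftmost at 1, rightmost at 39.
Optimal location = (1 + 39)/2 = 20; maximum distance = (39 − 1)/2 = 19.

location 20, max distance 19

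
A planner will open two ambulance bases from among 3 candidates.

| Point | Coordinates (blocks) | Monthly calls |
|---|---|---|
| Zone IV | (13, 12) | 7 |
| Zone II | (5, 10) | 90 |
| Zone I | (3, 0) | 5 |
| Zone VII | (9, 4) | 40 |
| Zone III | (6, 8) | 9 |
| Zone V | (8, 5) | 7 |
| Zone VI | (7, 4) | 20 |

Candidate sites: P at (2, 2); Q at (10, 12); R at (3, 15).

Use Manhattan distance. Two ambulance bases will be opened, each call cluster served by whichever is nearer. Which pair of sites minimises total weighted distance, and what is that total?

Evaluate every pair (each demand assigned to the nearer of the two):
  {P, Q}: total = 1301
  {P, R}: total = 1389
  {Q, R}: total = 1441
Best pair: {P, Q} with total 1301.

{P, Q}, total 1301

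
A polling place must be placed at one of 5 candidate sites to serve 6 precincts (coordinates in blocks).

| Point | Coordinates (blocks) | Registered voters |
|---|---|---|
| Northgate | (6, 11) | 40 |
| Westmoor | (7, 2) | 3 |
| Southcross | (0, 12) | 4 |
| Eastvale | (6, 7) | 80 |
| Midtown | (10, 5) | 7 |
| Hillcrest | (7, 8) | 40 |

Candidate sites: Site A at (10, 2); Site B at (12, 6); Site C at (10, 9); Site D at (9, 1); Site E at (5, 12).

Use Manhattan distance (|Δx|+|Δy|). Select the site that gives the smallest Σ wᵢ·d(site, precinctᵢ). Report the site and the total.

Total weighted distance at each candidate:
  Site A (10, 2): total = 1710
  Site B (12, 6): total = 1400
  Site C (10, 9): total = 990
  Site D (9, 1): total = 1724
  Site E (5, 12): total = 940
Minimum is at Site E with total 940 blocks.

Site E, total 940 blocks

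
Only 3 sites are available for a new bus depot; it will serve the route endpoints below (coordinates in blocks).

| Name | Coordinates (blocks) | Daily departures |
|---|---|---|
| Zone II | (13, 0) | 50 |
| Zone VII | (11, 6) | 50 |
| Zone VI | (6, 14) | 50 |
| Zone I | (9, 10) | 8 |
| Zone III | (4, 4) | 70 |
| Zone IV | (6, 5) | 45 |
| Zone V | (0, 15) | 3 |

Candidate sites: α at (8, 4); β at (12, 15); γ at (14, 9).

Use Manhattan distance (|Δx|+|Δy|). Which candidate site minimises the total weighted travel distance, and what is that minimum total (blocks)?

Total weighted distance at each candidate:
  α (8, 4): total = 1828
  β (12, 15): total = 3800
  γ (14, 9): total = 3148
Minimum is at α with total 1828 blocks.

α, total 1828 blocks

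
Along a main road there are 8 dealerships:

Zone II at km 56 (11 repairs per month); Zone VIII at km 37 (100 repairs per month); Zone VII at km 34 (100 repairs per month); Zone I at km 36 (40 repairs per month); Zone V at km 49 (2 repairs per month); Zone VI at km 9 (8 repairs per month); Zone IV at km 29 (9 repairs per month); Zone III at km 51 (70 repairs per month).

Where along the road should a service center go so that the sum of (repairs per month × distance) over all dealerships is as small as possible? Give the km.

For a sum of weighted absolute distances on a line, the optimum is the weighted median (not the mean). Total weight W = 340; half-weight = 170.
Sort by position and accumulate weight:
  km 9 (Zone VI, w=8) → cum 8
  km 29 (Zone IV, w=9) → cum 17
  km 34 (Zone VII, w=100) → cum 117
  km 36 (Zone I, w=40) → cum 157
  km 37 (Zone VIII, w=100) → cum 257  ≥ 170 → median here
  km 49 (Zone V, w=2) → cum 259
  km 51 (Zone III, w=70) → cum 329
  km 56 (Zone II, w=11) → cum 340
Optimal location: km 37.

x = 37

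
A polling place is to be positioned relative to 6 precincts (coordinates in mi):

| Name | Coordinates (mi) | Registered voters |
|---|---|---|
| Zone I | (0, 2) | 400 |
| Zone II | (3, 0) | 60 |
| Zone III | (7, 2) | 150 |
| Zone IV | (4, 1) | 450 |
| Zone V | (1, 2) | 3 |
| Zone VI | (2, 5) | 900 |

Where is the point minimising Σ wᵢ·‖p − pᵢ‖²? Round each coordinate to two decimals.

The minimiser of Σwᵢ‖p−pᵢ‖² is the weighted centroid p* = (Σwᵢpᵢ)/(Σwᵢ).
Σwᵢ = 1963.
Σwᵢxᵢ = 400·0 + 60·3 + 150·7 + 450·4 + 3·1 + 900·2 = 4833.
Σwᵢyᵢ = 400·2 + 60·0 + 150·2 + 450·1 + 3·2 + 900·5 = 6056.
x* = 4833/1963 = 2.46, y* = 6056/1963 = 3.09.

(2.46, 3.09)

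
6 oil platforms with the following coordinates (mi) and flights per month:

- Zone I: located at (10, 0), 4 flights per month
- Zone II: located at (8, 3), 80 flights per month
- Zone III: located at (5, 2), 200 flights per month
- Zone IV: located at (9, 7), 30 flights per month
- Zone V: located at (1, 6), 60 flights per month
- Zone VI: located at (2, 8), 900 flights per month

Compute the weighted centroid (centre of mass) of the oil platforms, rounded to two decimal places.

The minimiser of Σwᵢ‖p−pᵢ‖² is the weighted centroid p* = (Σwᵢpᵢ)/(Σwᵢ).
Σwᵢ = 1274.
Σwᵢxᵢ = 4·10 + 80·8 + 200·5 + 30·9 + 60·1 + 900·2 = 3810.
Σwᵢyᵢ = 4·0 + 80·3 + 200·2 + 30·7 + 60·6 + 900·8 = 8410.
x* = 3810/1274 = 2.99, y* = 8410/1274 = 6.60.

(2.99, 6.60)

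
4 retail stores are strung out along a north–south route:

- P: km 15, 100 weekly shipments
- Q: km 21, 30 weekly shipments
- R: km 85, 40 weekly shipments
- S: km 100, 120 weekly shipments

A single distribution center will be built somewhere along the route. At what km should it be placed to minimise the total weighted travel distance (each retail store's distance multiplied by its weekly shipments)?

x = 85

For a sum of weighted absolute distances on a line, the optimum is the weighted median (not the mean). Total weight W = 290; half-weight = 145.
Sort by position and accumulate weight:
  km 15 (P, w=100) → cum 100
  km 21 (Q, w=30) → cum 130
  km 85 (R, w=40) → cum 170  ≥ 145 → median here
  km 100 (S, w=120) → cum 290
Optimal location: km 85.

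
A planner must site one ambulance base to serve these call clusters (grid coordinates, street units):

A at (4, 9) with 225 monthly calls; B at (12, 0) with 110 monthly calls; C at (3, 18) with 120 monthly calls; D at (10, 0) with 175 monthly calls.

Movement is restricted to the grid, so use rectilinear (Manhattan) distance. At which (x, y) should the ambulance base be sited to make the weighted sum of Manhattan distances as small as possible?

Manhattan distance separates: Σwᵢ(|x−xᵢ|+|y−yᵢ|) = Σwᵢ|x−xᵢ| + Σwᵢ|y−yᵢ|, so x and y are optimised independently as 1-D weighted medians.
Total weight W = 630; half = 315.
x-coordinate, sorted with cumulative weight:
  x=3 (C, w=120) cum 120
  x=4 (A, w=225) cum 345  ← median
  x=10 (D, w=175) cum 520
  x=12 (B, w=110) cum 630
⇒ x* = 4
y-coordinate, sorted with cumulative weight:
  y=0 (B, w=110) cum 110
  y=0 (D, w=175) cum 285
  y=9 (A, w=225) cum 510  ← median
  y=18 (C, w=120) cum 630
⇒ y* = 9

(4, 9)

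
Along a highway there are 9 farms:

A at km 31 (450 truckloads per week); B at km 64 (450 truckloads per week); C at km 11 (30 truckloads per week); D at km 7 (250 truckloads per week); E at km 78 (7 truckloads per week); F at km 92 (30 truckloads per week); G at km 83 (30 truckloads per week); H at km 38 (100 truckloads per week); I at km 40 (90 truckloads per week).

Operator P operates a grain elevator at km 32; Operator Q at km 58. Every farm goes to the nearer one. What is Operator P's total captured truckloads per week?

The indifferent point is the midpoint (32+58)/2 = 45; farms left of it (closer to Operator P at 32) go to Operator P, those right go to Operator Q.
  D at 7 (w=250) → Operator P
  C at 11 (w=30) → Operator P
  A at 31 (w=450) → Operator P
  H at 38 (w=100) → Operator P
  I at 40 (w=90) → Operator P
  B at 64 (w=450) → Operator Q
  E at 78 (w=7) → Operator Q
  G at 83 (w=30) → Operator Q
  F at 92 (w=30) → Operator Q
Operator P captures 920; Operator Q captures 517.

920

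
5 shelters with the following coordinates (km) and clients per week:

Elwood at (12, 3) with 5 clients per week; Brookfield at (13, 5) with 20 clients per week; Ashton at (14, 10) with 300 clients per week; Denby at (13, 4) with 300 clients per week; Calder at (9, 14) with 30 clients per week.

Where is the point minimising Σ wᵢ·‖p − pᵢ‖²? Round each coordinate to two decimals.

The minimiser of Σwᵢ‖p−pᵢ‖² is the weighted centroid p* = (Σwᵢpᵢ)/(Σwᵢ).
Σwᵢ = 655.
Σwᵢxᵢ = 5·12 + 20·13 + 300·14 + 300·13 + 30·9 = 8690.
Σwᵢyᵢ = 5·3 + 20·5 + 300·10 + 300·4 + 30·14 = 4735.
x* = 8690/655 = 13.27, y* = 4735/655 = 7.23.

(13.27, 7.23)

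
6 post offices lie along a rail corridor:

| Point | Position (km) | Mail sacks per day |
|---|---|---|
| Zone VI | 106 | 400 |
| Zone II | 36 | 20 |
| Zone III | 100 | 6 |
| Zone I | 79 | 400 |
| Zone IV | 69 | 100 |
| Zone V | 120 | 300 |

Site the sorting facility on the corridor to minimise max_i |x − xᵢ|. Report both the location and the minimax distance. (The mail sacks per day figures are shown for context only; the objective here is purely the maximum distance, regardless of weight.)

location 78, max distance 42

The 1-center on a line is the midpoint of the two extreme points: leftmost at 36, rightmost at 120.
Optimal location = (36 + 120)/2 = 78; maximum distance = (120 − 36)/2 = 42.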